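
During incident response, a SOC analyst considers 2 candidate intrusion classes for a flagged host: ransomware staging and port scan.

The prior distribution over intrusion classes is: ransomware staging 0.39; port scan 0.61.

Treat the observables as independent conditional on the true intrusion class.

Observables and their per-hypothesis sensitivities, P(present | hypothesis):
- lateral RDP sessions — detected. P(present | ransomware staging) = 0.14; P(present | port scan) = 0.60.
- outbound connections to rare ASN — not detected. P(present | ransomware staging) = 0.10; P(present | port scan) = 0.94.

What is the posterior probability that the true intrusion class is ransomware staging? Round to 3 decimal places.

0.691

Multiply each prior by the joint likelihood of the observable pattern (using 1 − P(present | H) for each absent observable):
  ransomware staging: 0.39 × 0.14 × (1 − 0.10) = 0.04914
  port scan: 0.61 × 0.60 × (1 − 0.94) = 0.02196
The unnormalized weights sum to 0.0711.
P(ransomware staging | evidence) = 0.04914 / 0.0711 ≈ 0.691.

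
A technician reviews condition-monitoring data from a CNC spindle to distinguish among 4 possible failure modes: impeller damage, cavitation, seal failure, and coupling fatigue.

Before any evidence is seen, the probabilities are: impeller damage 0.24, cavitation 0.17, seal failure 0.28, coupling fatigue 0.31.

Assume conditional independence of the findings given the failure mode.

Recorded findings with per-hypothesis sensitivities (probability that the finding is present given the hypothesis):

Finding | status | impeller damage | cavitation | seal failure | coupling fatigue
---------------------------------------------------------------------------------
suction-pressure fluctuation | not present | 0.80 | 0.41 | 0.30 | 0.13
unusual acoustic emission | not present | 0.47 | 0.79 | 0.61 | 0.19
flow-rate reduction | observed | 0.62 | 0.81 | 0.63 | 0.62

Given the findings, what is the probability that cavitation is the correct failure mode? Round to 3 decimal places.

Multiply each prior by the joint likelihood of the evidence pattern (using 1 − P(present | H) for each absent finding):
  impeller damage: 0.24 × (1 − 0.80) × (1 − 0.47) × 0.62 = 0.015773
  cavitation: 0.17 × (1 − 0.41) × (1 − 0.79) × 0.81 = 0.017061
  seal failure: 0.28 × (1 − 0.30) × (1 − 0.61) × 0.63 = 0.048157
  coupling fatigue: 0.31 × (1 − 0.13) × (1 − 0.19) × 0.62 = 0.13544
Marginal likelihood of the evidence = 0.21643.
P(cavitation | evidence) = 0.017061 / 0.21643 ≈ 0.079.

0.079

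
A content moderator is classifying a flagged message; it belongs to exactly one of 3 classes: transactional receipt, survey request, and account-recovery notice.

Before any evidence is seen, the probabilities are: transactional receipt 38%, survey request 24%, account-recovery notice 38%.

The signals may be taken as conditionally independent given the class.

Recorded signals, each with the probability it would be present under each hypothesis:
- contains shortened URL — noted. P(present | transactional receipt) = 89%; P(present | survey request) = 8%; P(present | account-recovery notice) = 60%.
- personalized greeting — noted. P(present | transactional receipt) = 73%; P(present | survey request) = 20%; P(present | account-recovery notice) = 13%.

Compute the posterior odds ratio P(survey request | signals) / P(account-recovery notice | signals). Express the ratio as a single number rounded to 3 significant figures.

0.130

The normalizing constant cancels in an odds ratio, so compute prior × likelihood for the two hypotheses only:
  survey request: 0.24 × 0.08 × 0.20 = 0.00384
  account-recovery notice: 0.38 × 0.60 × 0.13 = 0.02964
Posterior odds = 0.00384 / 0.02964 ≈ 0.130.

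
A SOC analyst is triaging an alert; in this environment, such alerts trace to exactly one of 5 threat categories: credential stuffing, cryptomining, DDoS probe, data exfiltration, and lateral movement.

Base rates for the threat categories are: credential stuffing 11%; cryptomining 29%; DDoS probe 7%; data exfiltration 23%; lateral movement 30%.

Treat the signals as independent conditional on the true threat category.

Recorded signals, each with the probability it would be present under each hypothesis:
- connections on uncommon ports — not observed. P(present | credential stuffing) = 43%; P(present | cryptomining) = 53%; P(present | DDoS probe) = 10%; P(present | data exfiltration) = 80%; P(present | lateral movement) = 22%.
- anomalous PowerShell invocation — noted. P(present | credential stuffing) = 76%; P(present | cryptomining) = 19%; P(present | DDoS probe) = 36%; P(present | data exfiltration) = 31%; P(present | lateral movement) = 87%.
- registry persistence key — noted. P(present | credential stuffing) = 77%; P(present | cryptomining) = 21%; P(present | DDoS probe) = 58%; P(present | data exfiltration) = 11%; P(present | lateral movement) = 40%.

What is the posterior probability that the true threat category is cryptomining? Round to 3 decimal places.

By Bayes' rule with conditional independence, the unnormalized weight for each hypothesis is prior × ∏ likelihoods (using 1 − P(present | H) for each absent signal):
  credential stuffing: 0.11 × (1 − 0.43) × 0.76 × 0.77 = 0.036692
  cryptomining: 0.29 × (1 − 0.53) × 0.19 × 0.21 = 0.0054384
  DDoS probe: 0.07 × (1 − 0.10) × 0.36 × 0.58 = 0.013154
  data exfiltration: 0.23 × (1 − 0.80) × 0.31 × 0.11 = 0.0015686
  lateral movement: 0.30 × (1 − 0.22) × 0.87 × 0.40 = 0.081432
Normalizing constant Z = 0.036692 + 0.0054384 + 0.013154 + 0.0015686 + 0.081432 = 0.13829.
P(cryptomining | evidence) = 0.0054384 / 0.13829 ≈ 0.039.

0.039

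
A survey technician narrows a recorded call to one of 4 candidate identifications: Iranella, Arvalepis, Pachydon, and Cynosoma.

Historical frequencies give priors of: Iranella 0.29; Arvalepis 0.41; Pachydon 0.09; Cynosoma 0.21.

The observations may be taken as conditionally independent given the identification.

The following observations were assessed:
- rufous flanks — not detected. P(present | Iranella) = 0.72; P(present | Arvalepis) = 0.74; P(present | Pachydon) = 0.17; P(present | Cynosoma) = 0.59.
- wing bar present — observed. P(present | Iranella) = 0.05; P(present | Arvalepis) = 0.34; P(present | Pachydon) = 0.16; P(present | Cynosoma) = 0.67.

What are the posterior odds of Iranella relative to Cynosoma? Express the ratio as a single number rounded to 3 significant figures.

0.0704

The normalizing constant cancels in an odds ratio, so compute prior × likelihood for the two hypotheses only (using 1 − P(present | H) for each absent observation):
  Iranella: 0.29 × (1 − 0.72) × 0.05 = 0.00406
  Cynosoma: 0.21 × (1 − 0.59) × 0.67 = 0.057687
Posterior odds = 0.00406 / 0.057687 ≈ 0.0704.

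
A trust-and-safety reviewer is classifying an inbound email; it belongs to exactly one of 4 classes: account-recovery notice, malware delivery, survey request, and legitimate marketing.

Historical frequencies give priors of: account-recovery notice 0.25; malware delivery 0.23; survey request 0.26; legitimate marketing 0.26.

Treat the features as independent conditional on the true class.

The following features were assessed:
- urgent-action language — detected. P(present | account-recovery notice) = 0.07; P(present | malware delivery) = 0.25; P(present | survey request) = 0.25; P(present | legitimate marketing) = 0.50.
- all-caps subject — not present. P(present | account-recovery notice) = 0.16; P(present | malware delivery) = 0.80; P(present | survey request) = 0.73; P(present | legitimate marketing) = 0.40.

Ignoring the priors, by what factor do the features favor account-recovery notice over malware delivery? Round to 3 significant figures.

1.18

Joint likelihood of the feature pattern under each hypothesis (using 1 − P(present | H) for each absent feature):
  account-recovery notice: 0.07 × (1 − 0.16) = 0.0588
  malware delivery: 0.25 × (1 − 0.80) = 0.05
Bayes factor = 0.0588 / 0.05 ≈ 1.18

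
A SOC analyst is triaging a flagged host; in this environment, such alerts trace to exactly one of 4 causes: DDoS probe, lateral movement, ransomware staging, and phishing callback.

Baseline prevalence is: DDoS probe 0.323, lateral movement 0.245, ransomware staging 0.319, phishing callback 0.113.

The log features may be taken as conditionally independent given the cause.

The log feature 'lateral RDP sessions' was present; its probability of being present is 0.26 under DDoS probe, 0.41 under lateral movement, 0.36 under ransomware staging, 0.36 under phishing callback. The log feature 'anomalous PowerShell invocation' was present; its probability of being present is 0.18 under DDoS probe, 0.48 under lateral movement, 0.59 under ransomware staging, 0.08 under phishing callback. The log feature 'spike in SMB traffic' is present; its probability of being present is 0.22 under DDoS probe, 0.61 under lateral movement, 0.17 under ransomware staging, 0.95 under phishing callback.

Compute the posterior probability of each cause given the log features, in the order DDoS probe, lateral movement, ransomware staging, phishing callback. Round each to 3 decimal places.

Multiply each prior by the joint likelihood of the log feature pattern:
  DDoS probe: 0.323 × 0.26 × 0.18 × 0.22 = 0.0033256
  lateral movement: 0.245 × 0.41 × 0.48 × 0.61 = 0.029412
  ransomware staging: 0.319 × 0.36 × 0.59 × 0.17 = 0.011518
  phishing callback: 0.113 × 0.36 × 0.08 × 0.95 = 0.0030917
Marginal likelihood of the evidence = 0.047347.
P(DDoS probe | evidence) = 0.0033256 / 0.047347 ≈ 0.070
P(lateral movement | evidence) = 0.029412 / 0.047347 ≈ 0.621
P(ransomware staging | evidence) = 0.011518 / 0.047347 ≈ 0.243
P(phishing callback | evidence) = 0.0030917 / 0.047347 ≈ 0.065

0.070, 0.621, 0.243, 0.065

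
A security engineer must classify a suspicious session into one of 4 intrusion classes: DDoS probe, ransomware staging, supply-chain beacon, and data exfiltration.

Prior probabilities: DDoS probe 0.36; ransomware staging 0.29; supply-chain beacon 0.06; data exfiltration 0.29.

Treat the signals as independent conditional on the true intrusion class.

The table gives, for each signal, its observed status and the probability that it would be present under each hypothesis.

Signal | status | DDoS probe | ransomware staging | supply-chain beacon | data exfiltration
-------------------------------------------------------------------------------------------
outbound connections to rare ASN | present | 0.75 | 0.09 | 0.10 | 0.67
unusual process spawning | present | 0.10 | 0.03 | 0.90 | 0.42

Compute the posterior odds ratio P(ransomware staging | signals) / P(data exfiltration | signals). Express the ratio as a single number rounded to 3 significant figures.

Posterior odds equal prior odds times the likelihood ratio; only the two competing hypotheses matter.
  ransomware staging: 0.29 × 0.09 × 0.03 = 0.000783
  data exfiltration: 0.29 × 0.67 × 0.42 = 0.081606
Posterior odds = 0.000783 / 0.081606 ≈ 0.00959.

0.00959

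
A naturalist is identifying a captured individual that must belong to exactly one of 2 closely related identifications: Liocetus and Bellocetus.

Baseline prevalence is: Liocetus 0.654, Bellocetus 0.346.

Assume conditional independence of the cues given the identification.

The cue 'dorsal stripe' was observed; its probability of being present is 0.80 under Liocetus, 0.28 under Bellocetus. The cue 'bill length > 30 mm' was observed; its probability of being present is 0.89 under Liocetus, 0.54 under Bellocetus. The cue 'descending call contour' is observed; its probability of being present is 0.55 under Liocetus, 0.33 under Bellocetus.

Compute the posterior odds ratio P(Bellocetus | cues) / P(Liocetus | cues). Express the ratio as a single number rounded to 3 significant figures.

Unnormalized posterior weight (prior times the cue likelihoods) for each of the two hypotheses:
  Bellocetus: 0.346 × 0.28 × 0.54 × 0.33 = 0.017264
  Liocetus: 0.654 × 0.80 × 0.89 × 0.55 = 0.25611
Posterior odds = 0.017264 / 0.25611 ≈ 0.0674.

0.0674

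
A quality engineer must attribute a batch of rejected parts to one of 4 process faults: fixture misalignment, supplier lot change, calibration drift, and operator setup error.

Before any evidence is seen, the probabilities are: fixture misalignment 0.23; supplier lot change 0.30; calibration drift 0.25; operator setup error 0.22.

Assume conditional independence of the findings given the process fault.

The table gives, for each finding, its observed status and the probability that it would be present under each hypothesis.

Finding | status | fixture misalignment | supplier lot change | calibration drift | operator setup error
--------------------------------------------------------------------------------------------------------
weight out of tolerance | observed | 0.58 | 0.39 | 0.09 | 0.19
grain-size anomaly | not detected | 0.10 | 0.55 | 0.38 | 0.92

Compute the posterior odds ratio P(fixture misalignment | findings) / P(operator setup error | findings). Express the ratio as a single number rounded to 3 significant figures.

35.9

The normalizing constant cancels in an odds ratio, so compute prior × likelihood for the two hypotheses only (using 1 − P(present | H) for each absent finding):
  fixture misalignment: 0.23 × 0.58 × (1 − 0.10) = 0.12006
  operator setup error: 0.22 × 0.19 × (1 − 0.92) = 0.003344
Posterior odds = 0.12006 / 0.003344 ≈ 35.9.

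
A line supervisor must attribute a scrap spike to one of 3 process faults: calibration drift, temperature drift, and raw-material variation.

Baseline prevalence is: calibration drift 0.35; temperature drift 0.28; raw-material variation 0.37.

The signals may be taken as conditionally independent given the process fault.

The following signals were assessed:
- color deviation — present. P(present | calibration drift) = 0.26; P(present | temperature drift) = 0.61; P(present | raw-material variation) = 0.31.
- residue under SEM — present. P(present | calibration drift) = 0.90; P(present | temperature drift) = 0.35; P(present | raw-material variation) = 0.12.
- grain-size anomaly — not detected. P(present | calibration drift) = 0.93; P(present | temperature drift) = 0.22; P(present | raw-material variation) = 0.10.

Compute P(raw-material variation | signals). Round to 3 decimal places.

By Bayes' rule with conditional independence, the unnormalized weight for each hypothesis is prior × ∏ likelihoods (using 1 − P(present | H) for each absent signal):
  calibration drift: 0.35 × 0.26 × 0.90 × (1 − 0.93) = 0.005733
  temperature drift: 0.28 × 0.61 × 0.35 × (1 − 0.22) = 0.046628
  raw-material variation: 0.37 × 0.31 × 0.12 × (1 − 0.10) = 0.012388
Marginal likelihood of the evidence = 0.064749.
P(raw-material variation | evidence) = 0.012388 / 0.064749 ≈ 0.191.

0.191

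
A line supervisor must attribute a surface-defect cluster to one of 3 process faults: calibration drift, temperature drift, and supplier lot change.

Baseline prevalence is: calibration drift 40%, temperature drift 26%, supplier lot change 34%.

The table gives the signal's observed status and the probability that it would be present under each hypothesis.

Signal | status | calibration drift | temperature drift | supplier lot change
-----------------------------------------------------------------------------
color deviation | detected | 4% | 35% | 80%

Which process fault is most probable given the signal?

supplier lot change

Multiply each prior by the likelihood of the signal:
  calibration drift: 0.40 × 0.04 = 0.016
  temperature drift: 0.26 × 0.35 = 0.091
  supplier lot change: 0.34 × 0.80 = 0.272
The unnormalized weights sum to 0.379.
P(calibration drift | evidence) ≈ 0.016 / 0.379 ≈ 0.042
P(temperature drift | evidence) ≈ 0.091 / 0.379 ≈ 0.240
P(supplier lot change | evidence) ≈ 0.272 / 0.379 ≈ 0.718
The largest is 0.718, so supplier lot change is most probable.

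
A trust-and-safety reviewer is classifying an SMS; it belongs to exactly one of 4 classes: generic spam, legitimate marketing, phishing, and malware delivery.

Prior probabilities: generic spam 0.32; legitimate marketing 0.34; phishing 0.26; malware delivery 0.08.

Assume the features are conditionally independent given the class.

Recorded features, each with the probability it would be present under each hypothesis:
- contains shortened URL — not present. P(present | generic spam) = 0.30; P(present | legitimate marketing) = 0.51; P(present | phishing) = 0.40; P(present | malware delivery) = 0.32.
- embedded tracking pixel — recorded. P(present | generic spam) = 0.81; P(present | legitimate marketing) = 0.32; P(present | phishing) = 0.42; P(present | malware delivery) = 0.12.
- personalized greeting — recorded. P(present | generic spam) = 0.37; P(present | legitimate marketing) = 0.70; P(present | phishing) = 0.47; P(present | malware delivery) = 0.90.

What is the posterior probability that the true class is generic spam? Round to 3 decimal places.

Multiply each prior by the joint likelihood of the feature pattern (using 1 − P(present | H) for each absent feature):
  generic spam: 0.32 × (1 − 0.30) × 0.81 × 0.37 = 0.067133
  legitimate marketing: 0.34 × (1 − 0.51) × 0.32 × 0.70 = 0.037318
  phishing: 0.26 × (1 − 0.40) × 0.42 × 0.47 = 0.030794
  malware delivery: 0.08 × (1 − 0.32) × 0.12 × 0.90 = 0.0058752
Normalizing constant Z = 0.067133 + 0.037318 + 0.030794 + 0.0058752 = 0.14112.
P(generic spam | evidence) = 0.067133 / 0.14112 ≈ 0.476.

0.476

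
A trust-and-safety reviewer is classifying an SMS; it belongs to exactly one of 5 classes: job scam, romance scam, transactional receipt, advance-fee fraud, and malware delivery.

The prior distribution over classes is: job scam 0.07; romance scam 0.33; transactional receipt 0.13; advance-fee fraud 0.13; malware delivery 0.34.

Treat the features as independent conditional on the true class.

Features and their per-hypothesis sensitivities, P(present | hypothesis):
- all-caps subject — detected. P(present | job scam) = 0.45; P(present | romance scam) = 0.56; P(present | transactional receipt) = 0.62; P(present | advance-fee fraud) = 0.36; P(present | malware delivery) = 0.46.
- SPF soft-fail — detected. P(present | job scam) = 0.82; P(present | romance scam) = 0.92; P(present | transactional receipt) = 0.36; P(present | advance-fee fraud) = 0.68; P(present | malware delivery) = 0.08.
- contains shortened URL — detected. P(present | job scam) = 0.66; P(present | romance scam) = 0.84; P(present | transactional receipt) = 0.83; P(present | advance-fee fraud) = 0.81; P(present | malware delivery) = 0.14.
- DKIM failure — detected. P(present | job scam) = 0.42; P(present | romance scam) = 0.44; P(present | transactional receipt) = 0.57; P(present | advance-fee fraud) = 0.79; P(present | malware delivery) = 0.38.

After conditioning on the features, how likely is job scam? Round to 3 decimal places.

0.068

By Bayes' rule with conditional independence, the unnormalized weight for each hypothesis is prior × ∏ likelihoods:
  job scam: 0.07 × 0.45 × 0.82 × 0.66 × 0.42 = 0.0071601
  romance scam: 0.33 × 0.56 × 0.92 × 0.84 × 0.44 = 0.062838
  transactional receipt: 0.13 × 0.62 × 0.36 × 0.83 × 0.57 = 0.013727
  advance-fee fraud: 0.13 × 0.36 × 0.68 × 0.81 × 0.79 = 0.020364
  malware delivery: 0.34 × 0.46 × 0.08 × 0.14 × 0.38 = 0.00066564
Marginal likelihood of the evidence = 0.10476.
P(job scam | evidence) = 0.0071601 / 0.10476 ≈ 0.068.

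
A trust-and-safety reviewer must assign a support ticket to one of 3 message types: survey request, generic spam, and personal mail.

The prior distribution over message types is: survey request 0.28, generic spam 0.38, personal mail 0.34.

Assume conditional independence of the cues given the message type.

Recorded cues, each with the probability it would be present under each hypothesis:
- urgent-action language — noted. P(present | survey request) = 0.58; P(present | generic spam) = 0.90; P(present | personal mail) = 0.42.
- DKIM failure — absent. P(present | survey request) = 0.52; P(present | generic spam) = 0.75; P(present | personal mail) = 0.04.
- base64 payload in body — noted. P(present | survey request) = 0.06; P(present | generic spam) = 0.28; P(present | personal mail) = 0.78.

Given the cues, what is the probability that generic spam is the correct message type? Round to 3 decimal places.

Multiply each prior by the joint likelihood of the cue pattern (using 1 − P(present | H) for each absent cue):
  survey request: 0.28 × 0.58 × (1 − 0.52) × 0.06 = 0.0046771
  generic spam: 0.38 × 0.90 × (1 − 0.75) × 0.28 = 0.02394
  personal mail: 0.34 × 0.42 × (1 − 0.04) × 0.78 = 0.10693
Normalizing constant Z = 0.0046771 + 0.02394 + 0.10693 = 0.13555.
P(generic spam | evidence) = 0.02394 / 0.13555 ≈ 0.177.

0.177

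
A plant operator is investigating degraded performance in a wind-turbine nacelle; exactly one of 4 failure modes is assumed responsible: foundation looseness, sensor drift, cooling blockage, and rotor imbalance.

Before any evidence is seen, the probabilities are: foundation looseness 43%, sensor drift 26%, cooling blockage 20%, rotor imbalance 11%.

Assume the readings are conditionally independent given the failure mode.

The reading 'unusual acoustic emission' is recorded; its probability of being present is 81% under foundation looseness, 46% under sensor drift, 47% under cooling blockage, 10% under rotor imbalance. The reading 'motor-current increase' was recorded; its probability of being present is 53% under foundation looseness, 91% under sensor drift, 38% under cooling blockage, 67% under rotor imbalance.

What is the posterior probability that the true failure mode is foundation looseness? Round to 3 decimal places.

By Bayes' rule with conditional independence, the unnormalized weight for each hypothesis is prior × ∏ likelihoods:
  foundation looseness: 0.43 × 0.81 × 0.53 = 0.1846
  sensor drift: 0.26 × 0.46 × 0.91 = 0.10884
  cooling blockage: 0.20 × 0.47 × 0.38 = 0.03572
  rotor imbalance: 0.11 × 0.10 × 0.67 = 0.00737
Marginal likelihood of the evidence = 0.33653.
P(foundation looseness | evidence) = 0.1846 / 0.33653 ≈ 0.549.

0.549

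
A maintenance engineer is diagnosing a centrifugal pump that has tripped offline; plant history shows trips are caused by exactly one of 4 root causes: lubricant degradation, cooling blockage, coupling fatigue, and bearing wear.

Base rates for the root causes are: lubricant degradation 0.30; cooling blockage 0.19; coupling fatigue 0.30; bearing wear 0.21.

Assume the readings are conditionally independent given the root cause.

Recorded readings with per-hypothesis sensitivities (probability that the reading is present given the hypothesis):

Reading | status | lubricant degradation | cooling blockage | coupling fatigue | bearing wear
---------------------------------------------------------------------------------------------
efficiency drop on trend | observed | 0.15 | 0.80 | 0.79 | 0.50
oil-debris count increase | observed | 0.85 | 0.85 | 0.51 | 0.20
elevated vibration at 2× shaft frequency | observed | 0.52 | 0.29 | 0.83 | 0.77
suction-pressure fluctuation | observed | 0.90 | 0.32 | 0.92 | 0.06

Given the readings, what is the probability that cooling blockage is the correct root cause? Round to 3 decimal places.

0.097

By Bayes' rule with conditional independence, the unnormalized weight for each hypothesis is prior × ∏ likelihoods:
  lubricant degradation: 0.30 × 0.15 × 0.85 × 0.52 × 0.90 = 0.017901
  cooling blockage: 0.19 × 0.80 × 0.85 × 0.29 × 0.32 = 0.01199
  coupling fatigue: 0.30 × 0.79 × 0.51 × 0.83 × 0.92 = 0.092296
  bearing wear: 0.21 × 0.50 × 0.20 × 0.77 × 0.06 = 0.0009702
Normalizing constant Z = 0.017901 + 0.01199 + 0.092296 + 0.0009702 = 0.12316.
P(cooling blockage | evidence) = 0.01199 / 0.12316 ≈ 0.097.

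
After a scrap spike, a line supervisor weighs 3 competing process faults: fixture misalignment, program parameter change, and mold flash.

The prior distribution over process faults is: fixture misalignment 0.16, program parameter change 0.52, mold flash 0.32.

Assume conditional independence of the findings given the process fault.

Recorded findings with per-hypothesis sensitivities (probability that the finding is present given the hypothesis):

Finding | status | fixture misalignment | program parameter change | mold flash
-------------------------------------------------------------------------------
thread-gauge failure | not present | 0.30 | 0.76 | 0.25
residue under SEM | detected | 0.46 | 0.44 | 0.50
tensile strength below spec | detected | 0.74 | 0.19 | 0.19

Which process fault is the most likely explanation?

fixture misalignment

By Bayes' rule with conditional independence, the unnormalized weight for each hypothesis is prior × ∏ likelihoods (using 1 − P(present | H) for each absent finding):
  fixture misalignment: 0.16 × (1 − 0.30) × 0.46 × 0.74 = 0.038125
  program parameter change: 0.52 × (1 − 0.76) × 0.44 × 0.19 = 0.010433
  mold flash: 0.32 × (1 − 0.25) × 0.50 × 0.19 = 0.0228
Normalizing constant Z = 0.038125 + 0.010433 + 0.0228 = 0.071358.
P(fixture misalignment | evidence) ≈ 0.038125 / 0.071358 ≈ 0.534
P(program parameter change | evidence) ≈ 0.010433 / 0.071358 ≈ 0.146
P(mold flash | evidence) ≈ 0.0228 / 0.071358 ≈ 0.320
The largest is 0.534, so fixture misalignment is most probable.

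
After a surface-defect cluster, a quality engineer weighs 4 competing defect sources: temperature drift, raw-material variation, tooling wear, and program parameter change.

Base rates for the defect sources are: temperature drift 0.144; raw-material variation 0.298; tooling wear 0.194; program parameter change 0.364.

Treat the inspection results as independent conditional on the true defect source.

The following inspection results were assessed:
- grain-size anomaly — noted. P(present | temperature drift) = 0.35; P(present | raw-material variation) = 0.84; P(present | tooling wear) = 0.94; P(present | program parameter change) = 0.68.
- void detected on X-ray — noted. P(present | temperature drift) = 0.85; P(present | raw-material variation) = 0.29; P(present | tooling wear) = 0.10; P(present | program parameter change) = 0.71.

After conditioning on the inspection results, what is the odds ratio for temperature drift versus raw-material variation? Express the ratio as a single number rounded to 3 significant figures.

The normalizing constant cancels in an odds ratio, so compute prior × likelihood for the two hypotheses only:
  temperature drift: 0.144 × 0.35 × 0.85 = 0.04284
  raw-material variation: 0.298 × 0.84 × 0.29 = 0.072593
Posterior odds = 0.04284 / 0.072593 ≈ 0.590.

0.590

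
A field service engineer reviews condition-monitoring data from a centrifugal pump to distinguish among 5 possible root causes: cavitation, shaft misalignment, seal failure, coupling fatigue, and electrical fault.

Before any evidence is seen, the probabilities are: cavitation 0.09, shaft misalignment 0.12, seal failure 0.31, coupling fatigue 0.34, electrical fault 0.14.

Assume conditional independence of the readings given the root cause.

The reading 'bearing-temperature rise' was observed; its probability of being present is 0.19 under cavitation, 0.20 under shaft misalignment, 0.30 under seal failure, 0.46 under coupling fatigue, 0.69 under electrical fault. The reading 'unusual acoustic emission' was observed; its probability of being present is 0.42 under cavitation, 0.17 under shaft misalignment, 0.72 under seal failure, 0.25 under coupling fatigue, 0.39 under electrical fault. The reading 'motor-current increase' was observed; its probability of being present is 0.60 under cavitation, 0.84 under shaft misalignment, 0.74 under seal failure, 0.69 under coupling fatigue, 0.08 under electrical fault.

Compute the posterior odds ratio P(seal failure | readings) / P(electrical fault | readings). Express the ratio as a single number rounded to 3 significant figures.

Posterior odds equal prior odds times the likelihood ratio; only the two competing hypotheses matter.
  seal failure: 0.31 × 0.30 × 0.72 × 0.74 = 0.04955
  electrical fault: 0.14 × 0.69 × 0.39 × 0.08 = 0.0030139
Odds(seal failure : electrical fault) = 0.04955 / 0.0030139 ≈ 16.4.

16.4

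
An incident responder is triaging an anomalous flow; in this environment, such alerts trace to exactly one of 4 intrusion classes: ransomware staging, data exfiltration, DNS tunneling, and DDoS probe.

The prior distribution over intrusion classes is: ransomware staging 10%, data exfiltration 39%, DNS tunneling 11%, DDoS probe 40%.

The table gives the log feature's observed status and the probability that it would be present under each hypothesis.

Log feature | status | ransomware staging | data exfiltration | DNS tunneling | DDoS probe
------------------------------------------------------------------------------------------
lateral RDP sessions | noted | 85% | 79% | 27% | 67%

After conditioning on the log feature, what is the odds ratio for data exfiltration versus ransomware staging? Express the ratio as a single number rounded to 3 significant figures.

3.62

Posterior odds equal prior odds times the likelihood ratio; only the two competing hypotheses matter.
  data exfiltration: 0.39 × 0.79 = 0.3081
  ransomware staging: 0.10 × 0.85 = 0.085
Odds(data exfiltration : ransomware staging) = 0.3081 / 0.085 ≈ 3.62.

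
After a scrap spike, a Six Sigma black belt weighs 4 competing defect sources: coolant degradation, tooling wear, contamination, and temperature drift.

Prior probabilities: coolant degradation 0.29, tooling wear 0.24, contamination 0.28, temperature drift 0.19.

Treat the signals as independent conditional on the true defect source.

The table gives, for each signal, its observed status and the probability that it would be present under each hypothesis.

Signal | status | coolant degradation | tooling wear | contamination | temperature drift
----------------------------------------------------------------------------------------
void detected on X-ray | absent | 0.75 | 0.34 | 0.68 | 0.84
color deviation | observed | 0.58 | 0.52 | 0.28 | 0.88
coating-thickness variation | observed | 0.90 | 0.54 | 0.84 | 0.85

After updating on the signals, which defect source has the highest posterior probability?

Multiply each prior by the joint likelihood of the signal pattern (using 1 − P(present | H) for each absent signal):
  coolant degradation: 0.29 × (1 − 0.75) × 0.58 × 0.90 = 0.037845
  tooling wear: 0.24 × (1 − 0.34) × 0.52 × 0.54 = 0.044479
  contamination: 0.28 × (1 − 0.68) × 0.28 × 0.84 = 0.021074
  temperature drift: 0.19 × (1 − 0.84) × 0.88 × 0.85 = 0.022739
The unnormalized weights sum to 0.12614.
P(coolant degradation | evidence) ≈ 0.037845 / 0.12614 ≈ 0.300
P(tooling wear | evidence) ≈ 0.044479 / 0.12614 ≈ 0.353
P(contamination | evidence) ≈ 0.021074 / 0.12614 ≈ 0.167
P(temperature drift | evidence) ≈ 0.022739 / 0.12614 ≈ 0.180
The largest is 0.353, so tooling wear is most probable.

tooling wear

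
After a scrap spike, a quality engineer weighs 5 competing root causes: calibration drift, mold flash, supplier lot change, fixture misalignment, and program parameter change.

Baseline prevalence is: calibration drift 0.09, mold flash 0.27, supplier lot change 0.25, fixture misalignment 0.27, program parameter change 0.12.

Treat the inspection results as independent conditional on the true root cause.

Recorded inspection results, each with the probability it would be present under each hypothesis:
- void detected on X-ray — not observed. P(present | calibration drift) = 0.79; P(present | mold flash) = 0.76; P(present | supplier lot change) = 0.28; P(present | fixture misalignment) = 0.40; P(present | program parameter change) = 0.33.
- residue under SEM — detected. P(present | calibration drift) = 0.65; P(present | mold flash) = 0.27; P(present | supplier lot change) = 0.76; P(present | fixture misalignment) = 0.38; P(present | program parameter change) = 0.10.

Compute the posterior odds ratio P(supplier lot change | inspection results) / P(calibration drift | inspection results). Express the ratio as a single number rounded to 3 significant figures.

Posterior odds equal prior odds times the likelihood ratio; only the two competing hypotheses matter (using 1 − P(present | H) for each absent inspection result).
  supplier lot change: 0.25 × (1 − 0.28) × 0.76 = 0.1368
  calibration drift: 0.09 × (1 − 0.79) × 0.65 = 0.012285
Odds(supplier lot change : calibration drift) = 0.1368 / 0.012285 ≈ 11.1.

11.1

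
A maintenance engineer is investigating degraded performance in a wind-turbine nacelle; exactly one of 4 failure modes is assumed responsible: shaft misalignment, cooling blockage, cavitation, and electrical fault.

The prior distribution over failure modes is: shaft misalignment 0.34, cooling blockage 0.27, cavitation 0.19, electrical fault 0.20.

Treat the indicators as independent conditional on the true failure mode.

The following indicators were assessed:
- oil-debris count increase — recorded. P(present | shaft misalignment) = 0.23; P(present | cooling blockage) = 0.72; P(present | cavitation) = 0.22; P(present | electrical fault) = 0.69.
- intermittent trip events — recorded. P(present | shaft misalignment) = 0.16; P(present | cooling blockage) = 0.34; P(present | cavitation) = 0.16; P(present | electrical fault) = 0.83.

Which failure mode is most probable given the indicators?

By Bayes' rule with conditional independence, the unnormalized weight for each hypothesis is prior × ∏ likelihoods:
  shaft misalignment: 0.34 × 0.23 × 0.16 = 0.012512
  cooling blockage: 0.27 × 0.72 × 0.34 = 0.066096
  cavitation: 0.19 × 0.22 × 0.16 = 0.006688
  electrical fault: 0.20 × 0.69 × 0.83 = 0.11454
The unnormalized weights sum to 0.19984.
P(shaft misalignment | evidence) ≈ 0.012512 / 0.19984 ≈ 0.063
P(cooling blockage | evidence) ≈ 0.066096 / 0.19984 ≈ 0.331
P(cavitation | evidence) ≈ 0.006688 / 0.19984 ≈ 0.033
P(electrical fault | evidence) ≈ 0.11454 / 0.19984 ≈ 0.573
The largest is 0.573, so electrical fault is most probable.

electrical fault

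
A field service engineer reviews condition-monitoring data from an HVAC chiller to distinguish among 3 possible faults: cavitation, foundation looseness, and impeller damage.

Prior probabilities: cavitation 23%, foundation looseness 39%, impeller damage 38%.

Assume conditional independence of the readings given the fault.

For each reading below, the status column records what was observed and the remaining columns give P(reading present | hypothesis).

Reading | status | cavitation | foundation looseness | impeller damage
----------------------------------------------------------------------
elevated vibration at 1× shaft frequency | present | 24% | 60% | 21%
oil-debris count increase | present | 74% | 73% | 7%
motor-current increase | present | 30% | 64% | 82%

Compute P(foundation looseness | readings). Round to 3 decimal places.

0.867

Multiply each prior by the joint likelihood of the reading pattern:
  cavitation: 0.23 × 0.24 × 0.74 × 0.30 = 0.012254
  foundation looseness: 0.39 × 0.60 × 0.73 × 0.64 = 0.10932
  impeller damage: 0.38 × 0.21 × 0.07 × 0.82 = 0.0045805
Marginal likelihood of the evidence = 0.12616.
P(foundation looseness | evidence) = 0.10932 / 0.12616 ≈ 0.867.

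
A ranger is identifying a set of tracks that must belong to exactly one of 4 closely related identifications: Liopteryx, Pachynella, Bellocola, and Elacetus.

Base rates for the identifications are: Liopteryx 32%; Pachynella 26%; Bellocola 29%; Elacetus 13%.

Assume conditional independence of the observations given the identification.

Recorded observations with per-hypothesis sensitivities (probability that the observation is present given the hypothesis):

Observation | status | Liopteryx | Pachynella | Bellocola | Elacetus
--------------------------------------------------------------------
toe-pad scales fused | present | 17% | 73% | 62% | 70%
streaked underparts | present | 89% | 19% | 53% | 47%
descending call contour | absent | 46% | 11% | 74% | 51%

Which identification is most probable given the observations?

For each hypothesis, the unnormalized posterior weight is prior × product of the observation likelihoods (using 1 − P(present | H) for each absent observation):
  Liopteryx: 0.32 × 0.17 × 0.89 × (1 − 0.46) = 0.026145
  Pachynella: 0.26 × 0.73 × 0.19 × (1 − 0.11) = 0.032095
  Bellocola: 0.29 × 0.62 × 0.53 × (1 − 0.74) = 0.024776
  Elacetus: 0.13 × 0.70 × 0.47 × (1 − 0.51) = 0.020957
Normalizing constant Z = 0.026145 + 0.032095 + 0.024776 + 0.020957 = 0.10397.
P(Liopteryx | evidence) ≈ 0.026145 / 0.10397 ≈ 0.251
P(Pachynella | evidence) ≈ 0.032095 / 0.10397 ≈ 0.309
P(Bellocola | evidence) ≈ 0.024776 / 0.10397 ≈ 0.238
P(Elacetus | evidence) ≈ 0.020957 / 0.10397 ≈ 0.202
The largest is 0.309, so Pachynella is most probable.

Pachynella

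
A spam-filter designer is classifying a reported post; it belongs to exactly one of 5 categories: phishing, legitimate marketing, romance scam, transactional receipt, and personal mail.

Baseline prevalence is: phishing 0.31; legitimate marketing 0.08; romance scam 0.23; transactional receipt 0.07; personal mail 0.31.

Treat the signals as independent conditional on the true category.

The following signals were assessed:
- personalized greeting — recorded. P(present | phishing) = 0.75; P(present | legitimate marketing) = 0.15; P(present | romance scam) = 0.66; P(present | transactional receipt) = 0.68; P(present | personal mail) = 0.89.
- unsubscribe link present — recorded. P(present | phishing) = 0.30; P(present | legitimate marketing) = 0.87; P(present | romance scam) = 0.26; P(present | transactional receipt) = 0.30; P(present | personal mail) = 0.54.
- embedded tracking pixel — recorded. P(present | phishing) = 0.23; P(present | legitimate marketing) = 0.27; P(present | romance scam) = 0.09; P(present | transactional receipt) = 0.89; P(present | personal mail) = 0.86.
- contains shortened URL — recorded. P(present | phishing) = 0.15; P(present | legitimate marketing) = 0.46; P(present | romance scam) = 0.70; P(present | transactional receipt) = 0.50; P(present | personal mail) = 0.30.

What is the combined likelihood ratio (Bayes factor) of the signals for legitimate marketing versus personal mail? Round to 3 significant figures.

The Bayes factor is the ratio of the joint likelihoods of the signal pattern under the two hypotheses.
  legitimate marketing: 0.15 × 0.87 × 0.27 × 0.46 = 0.016208
  personal mail: 0.89 × 0.54 × 0.86 × 0.30 = 0.12399
Bayes factor = 0.016208 / 0.12399 ≈ 0.131

0.131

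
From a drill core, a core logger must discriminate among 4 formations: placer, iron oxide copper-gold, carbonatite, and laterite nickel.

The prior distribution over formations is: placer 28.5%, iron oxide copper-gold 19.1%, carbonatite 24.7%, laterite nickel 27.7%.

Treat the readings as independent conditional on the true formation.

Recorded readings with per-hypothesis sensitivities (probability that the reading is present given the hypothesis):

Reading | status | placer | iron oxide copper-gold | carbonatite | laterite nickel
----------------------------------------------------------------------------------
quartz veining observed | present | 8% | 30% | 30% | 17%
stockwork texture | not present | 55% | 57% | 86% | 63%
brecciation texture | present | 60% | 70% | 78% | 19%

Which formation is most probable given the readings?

iron oxide copper-gold

For each hypothesis, the unnormalized posterior weight is prior × product of the reading likelihoods (using 1 − P(present | H) for each absent reading):
  placer: 0.285 × 0.08 × (1 − 0.55) × 0.60 = 0.006156
  iron oxide copper-gold: 0.191 × 0.30 × (1 − 0.57) × 0.70 = 0.017247
  carbonatite: 0.247 × 0.30 × (1 − 0.86) × 0.78 = 0.0080917
  laterite nickel: 0.277 × 0.17 × (1 − 0.63) × 0.19 = 0.0033104
Normalizing constant Z = 0.006156 + 0.017247 + 0.0080917 + 0.0033104 = 0.034805.
P(placer | evidence) ≈ 0.006156 / 0.034805 ≈ 0.177
P(iron oxide copper-gold | evidence) ≈ 0.017247 / 0.034805 ≈ 0.496
P(carbonatite | evidence) ≈ 0.0080917 / 0.034805 ≈ 0.232
P(laterite nickel | evidence) ≈ 0.0033104 / 0.034805 ≈ 0.095
The largest is 0.496, so iron oxide copper-gold is most probable.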